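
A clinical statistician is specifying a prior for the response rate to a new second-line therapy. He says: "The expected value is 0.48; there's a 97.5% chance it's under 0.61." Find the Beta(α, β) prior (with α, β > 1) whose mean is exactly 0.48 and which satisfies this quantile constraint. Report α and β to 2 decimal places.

α ≈ 26.82, β ≈ 29.06

With mean 0.48 fixed, write α = 0.48s, β = 0.52s where s = α+β.
Need P(θ < 0.61) = 0.975 under Beta(0.48s, 0.52s). Normal approximation: (q−m)/√(m(1−m)/s) ≈ z_{0.975} = 1.96, so s ≈ 0.48·0.52·(1.96)²/(0.61−0.48)² = 56.7.
At s = 56.7: P(θ<0.61) ≈ 0.976. Adjusting to match 0.975 gives s ≈ 55.88.
So α = 0.48·55.88 ≈ 26.82, β = 0.52·55.88 ≈ 29.06.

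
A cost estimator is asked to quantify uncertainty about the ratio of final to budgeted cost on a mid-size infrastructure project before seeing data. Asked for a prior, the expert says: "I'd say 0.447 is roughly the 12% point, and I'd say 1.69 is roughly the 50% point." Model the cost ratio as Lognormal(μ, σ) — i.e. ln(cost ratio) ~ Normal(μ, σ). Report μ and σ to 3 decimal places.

If T ~ Lognormal(μ,σ) then ln T ~ Normal(μ,σ), so the p-quantile of ln T is μ + z_p·σ.
ln(0.447) = -0.8052 and ln(1.69) = 0.5247; z_{0.12} = -1.175, z_{0.5} = 0.
σ = (0.5247 − -0.8052)/(0 − (-1.175)) = 1.132.
μ = -0.8052 − (-1.175)·1.132 = 0.525.

μ ≈ 0.525, σ ≈ 1.132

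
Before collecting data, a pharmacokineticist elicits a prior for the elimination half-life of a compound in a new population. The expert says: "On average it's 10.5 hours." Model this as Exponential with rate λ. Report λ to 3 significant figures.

Exponential mean = 1/λ, so λ = 1/10.5 = 0.0952.

λ ≈ 0.0952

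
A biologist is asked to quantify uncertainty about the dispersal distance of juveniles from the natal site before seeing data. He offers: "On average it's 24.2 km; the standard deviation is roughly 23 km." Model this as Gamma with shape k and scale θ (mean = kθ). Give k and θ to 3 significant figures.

k ≈ 1.11, θ ≈ 21.9

For Gamma(k, scale θ): mean = kθ, variance = kθ², so CV = 1/√k.
CV = SD/mean = 23/24.2 = 0.9504, hence k = 1/CV² = 1.11.
Then θ = mean/k = 24.2/1.11 = 21.9.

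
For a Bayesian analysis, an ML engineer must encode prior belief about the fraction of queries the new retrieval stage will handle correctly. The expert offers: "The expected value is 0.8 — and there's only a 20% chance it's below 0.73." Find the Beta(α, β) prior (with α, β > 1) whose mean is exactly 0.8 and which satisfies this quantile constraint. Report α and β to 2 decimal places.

With mean 0.8 fixed, write α = 0.8s, β = 0.2s where s = α+β.
Need P(θ < 0.73) = 0.2 under Beta(0.8s, 0.2s). Normal approximation: (q−m)/√(m(1−m)/s) ≈ z_{0.2} = -0.842, so s ≈ 0.8·0.2·(-0.842)²/(0.73−0.8)² = 23.1.
At s = 23.1: P(θ<0.73) ≈ 0.190. Adjusting to match 0.2 gives s ≈ 20.81.
So α = 0.8·20.81 ≈ 16.65, β = 0.2·20.81 ≈ 4.16.

α ≈ 16.65, β ≈ 4.16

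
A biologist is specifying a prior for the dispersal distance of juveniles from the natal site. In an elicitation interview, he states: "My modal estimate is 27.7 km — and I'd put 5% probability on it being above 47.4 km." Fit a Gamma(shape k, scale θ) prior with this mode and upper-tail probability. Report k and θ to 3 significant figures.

Gamma(k,θ) with k>1 has mode (k−1)θ, so θ = 27.7/(k−1).
Need P(X < 47.4) = 0.95 with θ tied to k this way. Start at k = 2, θ = 27.7: P(X<47.4) ≈ 0.510.
Too low — raise k to concentrate. Iterating converges to k ≈ 10.7.
Then θ = 27.7/(10.7−1) ≈ 2.86.

k ≈ 10.7, θ ≈ 2.86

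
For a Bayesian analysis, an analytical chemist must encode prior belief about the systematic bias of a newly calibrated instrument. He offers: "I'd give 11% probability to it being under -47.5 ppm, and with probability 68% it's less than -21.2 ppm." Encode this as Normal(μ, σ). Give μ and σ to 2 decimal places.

The p-quantile of Normal(μ,σ) is μ + z_p·σ, with z_{0.11} = -1.227 and z_{0.68} = 0.4677.
Eliminate σ: μ = (z₂·x₁ − z₁·x₂)/(z₂ − z₁) = (0.4677·-47.5 − (-1.227)·-21.2)/1.694 = -28.46.
Then σ = (x₂ − x₁)/(z₂ − z₁) = (-21.2 − -47.5)/1.694 = 15.52.

μ = -28.46, σ = 15.52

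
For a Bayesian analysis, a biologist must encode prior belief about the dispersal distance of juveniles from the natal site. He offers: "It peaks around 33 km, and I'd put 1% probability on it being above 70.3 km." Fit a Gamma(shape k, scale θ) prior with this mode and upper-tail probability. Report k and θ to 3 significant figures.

Gamma(k,θ) with k>1 has mode (k−1)θ, so θ = 33/(k−1).
Need P(X < 70.3) = 0.99 with θ tied to k this way. Start at k = 2, θ = 33: P(X<70.3) ≈ 0.628.
Too low — raise k to concentrate. Iterating converges to k ≈ 9.48.
Then θ = 33/(9.48−1) ≈ 3.89.

k ≈ 9.48, θ ≈ 3.89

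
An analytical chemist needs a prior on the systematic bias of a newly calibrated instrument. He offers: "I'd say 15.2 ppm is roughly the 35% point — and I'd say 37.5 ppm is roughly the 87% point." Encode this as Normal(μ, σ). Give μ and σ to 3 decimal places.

For Normal(μ,σ), the p-quantile is μ + z_p·σ. Here z_{0.35} = -0.3853, z_{0.87} = 1.126.
So 15.2 = μ − 0.3853σ and 37.5 = μ + 1.126σ.
Subtracting: σ = (37.5 − 15.2)/(1.126 − (-0.3853)) = 14.751.
Then μ = 15.2 − (-0.3853)·14.751 = 20.884.

μ = 20.884, σ = 14.751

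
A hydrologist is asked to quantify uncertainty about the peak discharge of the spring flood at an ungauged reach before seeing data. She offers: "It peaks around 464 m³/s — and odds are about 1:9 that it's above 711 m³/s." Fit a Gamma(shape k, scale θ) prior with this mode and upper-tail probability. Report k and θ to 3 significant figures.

k ≈ 11.2, θ ≈ 45.3

Gamma(k,θ) with k>1 has mode (k−1)θ, so θ = 464/(k−1).
Need P(X < 711) = 0.9 with θ tied to k this way. Start at k = 2, θ = 464: P(X<711) ≈ 0.453.
Too low — raise k to concentrate. Iterating converges to k ≈ 11.2.
Then θ = 464/(11.2−1) ≈ 45.3.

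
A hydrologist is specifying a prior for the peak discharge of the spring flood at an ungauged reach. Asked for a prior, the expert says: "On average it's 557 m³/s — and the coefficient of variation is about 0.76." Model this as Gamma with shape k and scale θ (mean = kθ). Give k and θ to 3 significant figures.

k ≈ 1.73, θ ≈ 322

For Gamma(k, scale θ): mean = kθ, variance = kθ², so CV = 1/√k.
CV = 0.76, hence k = 1/CV² = 1.73.
Then θ = mean/k = 557/1.73 = 322.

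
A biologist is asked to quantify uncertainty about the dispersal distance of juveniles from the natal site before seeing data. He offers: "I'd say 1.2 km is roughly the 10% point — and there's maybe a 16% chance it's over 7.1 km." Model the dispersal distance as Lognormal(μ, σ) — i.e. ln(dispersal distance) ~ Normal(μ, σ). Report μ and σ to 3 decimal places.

If T ~ Lognormal(μ,σ) then ln T ~ Normal(μ,σ), so the p-quantile of ln T is μ + z_p·σ.
ln(1.2) = 0.1823 and ln(7.1) = 1.96; z_{0.1} = -1.282, z_{0.84} = 0.9945.
σ = (1.96 − 0.1823)/(0.9945 − (-1.282)) = 0.781.
μ = 0.1823 − (-1.282)·0.781 = 1.183.

μ ≈ 1.183, σ ≈ 0.781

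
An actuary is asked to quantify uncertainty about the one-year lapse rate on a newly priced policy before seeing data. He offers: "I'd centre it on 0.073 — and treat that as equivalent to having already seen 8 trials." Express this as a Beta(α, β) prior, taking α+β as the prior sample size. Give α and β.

Under the effective-sample-size interpretation, Beta(α, β) has prior mean α/(α+β) and prior sample size α+β.
So α+β = 8 and α/(α+β) = 0.073, giving α = 0.073·8 = 0.584 and β = 8 − 0.584 = 7.416.

α = 0.584, β = 7.416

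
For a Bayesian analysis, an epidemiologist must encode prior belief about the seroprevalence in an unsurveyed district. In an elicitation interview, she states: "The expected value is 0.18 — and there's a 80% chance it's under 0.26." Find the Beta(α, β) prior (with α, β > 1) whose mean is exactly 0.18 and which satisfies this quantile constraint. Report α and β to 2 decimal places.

With mean 0.18 fixed, write α = 0.18s, β = 0.82s where s = α+β.
Need P(θ < 0.26) = 0.8 under Beta(0.18s, 0.82s). Normal approximation: (q−m)/√(m(1−m)/s) ≈ z_{0.8} = 0.842, so s ≈ 0.18·0.82·(0.842)²/(0.26−0.18)² = 16.3.
At s = 16.3: P(θ<0.26) ≈ 0.813. Adjusting to match 0.8 gives s ≈ 13.90.
So α = 0.18·13.90 ≈ 2.50, β = 0.82·13.90 ≈ 11.40.

α ≈ 2.50, β ≈ 11.40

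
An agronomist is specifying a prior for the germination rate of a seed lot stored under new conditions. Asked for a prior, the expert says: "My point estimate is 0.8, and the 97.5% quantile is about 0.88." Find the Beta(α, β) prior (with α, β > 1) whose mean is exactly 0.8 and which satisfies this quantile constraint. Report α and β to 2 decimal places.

α ≈ 63.23, β ≈ 15.81

With mean 0.8 fixed, write α = 0.8s, β = 0.2s where s = α+β.
Need P(θ < 0.88) = 0.975 under Beta(0.8s, 0.2s). Normal approximation: (q−m)/√(m(1−m)/s) ≈ z_{0.975} = 1.96, so s ≈ 0.8·0.2·(1.96)²/(0.88−0.8)² = 96.0.
At s = 96.0: P(θ<0.88) ≈ 0.985. Adjusting to match 0.975 gives s ≈ 79.04.
So α = 0.8·79.04 ≈ 63.23, β = 0.2·79.04 ≈ 15.81.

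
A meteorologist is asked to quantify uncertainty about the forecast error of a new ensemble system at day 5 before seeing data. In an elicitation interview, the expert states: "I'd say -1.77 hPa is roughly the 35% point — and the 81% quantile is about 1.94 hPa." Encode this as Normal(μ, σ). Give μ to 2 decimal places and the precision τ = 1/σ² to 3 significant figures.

μ = -0.64, τ = 0.116

The p-quantile of Normal(μ,σ) is μ + z_p·σ, with z_{0.35} = -0.3853 and z_{0.81} = 0.8779.
Eliminate σ: μ = (z₂·x₁ − z₁·x₂)/(z₂ − z₁) = (0.8779·-1.77 − (-0.3853)·1.94)/1.263 = -0.64.
Then σ = (x₂ − x₁)/(z₂ − z₁) = (1.94 − -1.77)/1.263 = 2.94.
Precision τ = 1/σ² = 1/2.937² = 0.116.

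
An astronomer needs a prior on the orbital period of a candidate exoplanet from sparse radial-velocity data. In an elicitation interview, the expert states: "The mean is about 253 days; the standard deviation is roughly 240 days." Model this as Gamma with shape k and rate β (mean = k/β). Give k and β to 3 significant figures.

k ≈ 1.11, β ≈ 0.00439

For Gamma(k, rate β): mean = k/β, variance = k/β², so CV = 1/√k.
CV = SD/mean = 240/253 = 0.9486, hence k = 1/CV² = 1.11.
Then β = k/mean = 1.11/253 = 0.00439.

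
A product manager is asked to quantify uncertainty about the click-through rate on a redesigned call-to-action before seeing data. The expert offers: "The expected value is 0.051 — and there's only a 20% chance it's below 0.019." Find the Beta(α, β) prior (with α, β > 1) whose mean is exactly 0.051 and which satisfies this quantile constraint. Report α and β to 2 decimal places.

With mean 0.051 fixed, write α = 0.051s, β = 0.949s where s = α+β.
Need P(θ < 0.019) = 0.2 under Beta(0.051s, 0.949s). Normal approximation: (q−m)/√(m(1−m)/s) ≈ z_{0.2} = -0.842, so s ≈ 0.051·0.949·(-0.842)²/(0.019−0.051)² = 33.5.
At s = 33.5: P(θ<0.019) ≈ 0.193. Adjusting to match 0.2 gives s ≈ 32.31.
So α = 0.051·32.31 ≈ 1.65, β = 0.949·32.31 ≈ 30.66.

α ≈ 1.65, β ≈ 30.66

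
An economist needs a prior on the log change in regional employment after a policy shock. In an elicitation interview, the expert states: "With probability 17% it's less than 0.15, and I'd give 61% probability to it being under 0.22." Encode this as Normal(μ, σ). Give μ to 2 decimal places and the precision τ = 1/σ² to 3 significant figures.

μ = 0.20, τ = 311

The p-quantile of Normal(μ,σ) is μ + z_p·σ, with z_{0.17} = -0.9542 and z_{0.61} = 0.2793.
Eliminate σ: μ = (z₂·x₁ − z₁·x₂)/(z₂ − z₁) = (0.2793·0.15 − (-0.9542)·0.22)/1.233 = 0.20.
Then σ = (x₂ − x₁)/(z₂ − z₁) = (0.22 − 0.15)/1.233 = 0.06.
Precision τ = 1/σ² = 1/0.05675² = 311.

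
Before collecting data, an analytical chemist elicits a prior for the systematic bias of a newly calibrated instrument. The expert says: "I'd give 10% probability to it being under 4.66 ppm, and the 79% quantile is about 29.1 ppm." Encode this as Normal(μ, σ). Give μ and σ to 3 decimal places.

μ = 19.661, σ = 11.705

The p-quantile of Normal(μ,σ) is μ + z_p·σ, with z_{0.1} = -1.282 and z_{0.79} = 0.8064.
Eliminate σ: μ = (z₂·x₁ − z₁·x₂)/(z₂ − z₁) = (0.8064·4.66 − (-1.282)·29.1)/2.088 = 19.661.
Then σ = (x₂ − x₁)/(z₂ − z₁) = (29.1 − 4.66)/2.088 = 11.705.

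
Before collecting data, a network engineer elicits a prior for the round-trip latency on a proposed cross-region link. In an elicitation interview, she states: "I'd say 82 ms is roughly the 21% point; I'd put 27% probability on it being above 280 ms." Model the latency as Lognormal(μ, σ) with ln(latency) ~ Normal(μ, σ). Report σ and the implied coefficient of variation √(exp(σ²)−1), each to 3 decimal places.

If T ~ Lognormal(μ,σ) then ln T ~ Normal(μ,σ), so the p-quantile of ln T is μ + z_p·σ.
ln(82) = 4.407 and ln(280) = 5.635; z_{0.21} = -0.8064, z_{0.73} = 0.6128.
σ = (5.635 − 4.407)/(0.6128 − (-0.8064)) = 0.865.
μ = 4.407 − (-0.8064)·0.865 = 5.105.
CV = √(exp(σ²)−1) = √(exp(0.7488)−1) = 1.056.

σ ≈ 0.865, CV ≈ 1.056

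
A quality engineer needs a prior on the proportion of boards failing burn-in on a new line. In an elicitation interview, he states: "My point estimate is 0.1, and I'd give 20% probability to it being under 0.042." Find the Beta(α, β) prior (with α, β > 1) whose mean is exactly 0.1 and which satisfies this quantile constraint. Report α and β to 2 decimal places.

With mean 0.1 fixed, write α = 0.1s, β = 0.9s where s = α+β.
Need P(θ < 0.042) = 0.2 under Beta(0.1s, 0.9s). Normal approximation: (q−m)/√(m(1−m)/s) ≈ z_{0.2} = -0.842, so s ≈ 0.1·0.9·(-0.842)²/(0.042−0.1)² = 19.0.
At s = 19.0: P(θ<0.042) ≈ 0.199. Adjusting to match 0.2 gives s ≈ 18.80.
So α = 0.1·18.80 ≈ 1.88, β = 0.9·18.80 ≈ 16.92.

α ≈ 1.88, β ≈ 16.92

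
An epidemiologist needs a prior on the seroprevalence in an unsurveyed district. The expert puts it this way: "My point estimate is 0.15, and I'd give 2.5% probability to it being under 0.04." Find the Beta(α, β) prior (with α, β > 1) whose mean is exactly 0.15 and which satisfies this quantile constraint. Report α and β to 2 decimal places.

With mean 0.15 fixed, write α = 0.15s, β = 0.85s where s = α+β.
Need P(θ < 0.04) = 0.025 under Beta(0.15s, 0.85s). Normal approximation: (q−m)/√(m(1−m)/s) ≈ z_{0.025} = -1.96, so s ≈ 0.15·0.85·(-1.96)²/(0.04−0.15)² = 40.5.
At s = 40.5: P(θ<0.04) ≈ 0.004. Adjusting to match 0.025 gives s ≈ 23.77.
So α = 0.15·23.77 ≈ 3.57, β = 0.85·23.77 ≈ 20.20.

α ≈ 3.57, β ≈ 20.20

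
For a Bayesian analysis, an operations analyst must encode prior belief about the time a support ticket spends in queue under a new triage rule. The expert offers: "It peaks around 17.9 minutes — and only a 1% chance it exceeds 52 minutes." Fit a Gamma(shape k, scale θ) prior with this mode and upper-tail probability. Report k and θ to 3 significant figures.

k ≈ 4.99, θ ≈ 4.49

Gamma(k,θ) with k>1 has mode (k−1)θ, so θ = 17.9/(k−1).
Need P(X < 52) = 0.99 with θ tied to k this way. Start at k = 2, θ = 17.9: P(X<52) ≈ 0.786.
Too low — raise k to concentrate. Iterating converges to k ≈ 4.99.
Then θ = 17.9/(4.99−1) ≈ 4.49.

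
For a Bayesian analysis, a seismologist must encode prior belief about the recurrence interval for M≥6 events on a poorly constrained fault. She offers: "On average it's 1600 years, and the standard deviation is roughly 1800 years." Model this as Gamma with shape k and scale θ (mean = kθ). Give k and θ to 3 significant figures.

k ≈ 0.79, θ ≈ 2020

For Gamma(k, scale θ): mean = kθ, variance = kθ², so CV = 1/√k.
CV = SD/mean = 1800/1600 = 1.125, hence k = 1/CV² = 0.79.
Then θ = mean/k = 1600/0.79 = 2020.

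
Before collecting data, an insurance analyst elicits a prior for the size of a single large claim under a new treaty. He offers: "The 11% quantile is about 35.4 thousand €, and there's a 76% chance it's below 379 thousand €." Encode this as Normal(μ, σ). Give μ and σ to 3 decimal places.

For Normal(μ,σ), the p-quantile is μ + z_p·σ. Here z_{0.11} = -1.227, z_{0.76} = 0.7063.
So 35.4 = μ − 1.227σ and 379 = μ + 0.7063σ.
Subtracting: σ = (379 − 35.4)/(0.7063 − (-1.227)) = 177.770.
Then μ = 35.4 − (-1.227)·177.770 = 253.440.

μ = 253.440, σ = 177.770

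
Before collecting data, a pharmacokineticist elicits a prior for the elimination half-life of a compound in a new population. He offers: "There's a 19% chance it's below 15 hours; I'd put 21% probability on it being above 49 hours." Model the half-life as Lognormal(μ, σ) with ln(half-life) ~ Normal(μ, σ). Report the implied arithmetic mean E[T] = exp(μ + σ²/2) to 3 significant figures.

E[T] ≈ 35.6 hours

If T ~ Lognormal(μ,σ) then ln T ~ Normal(μ,σ), so the p-quantile of ln T is μ + z_p·σ.
ln(15) = 2.708 and ln(49) = 3.892; z_{0.19} = -0.8779, z_{0.79} = 0.8064.
σ = (3.892 − 2.708)/(0.8064 − (-0.8779)) = 0.703.
μ = 2.708 − (-0.8779)·0.703 = 3.325.
E[T] = exp(μ + σ²/2) = exp(3.325 + 0.2470) = 35.6 hours.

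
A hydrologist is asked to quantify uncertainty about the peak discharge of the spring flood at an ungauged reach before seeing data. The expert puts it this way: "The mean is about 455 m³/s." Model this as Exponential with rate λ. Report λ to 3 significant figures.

λ ≈ 0.0022

Exponential mean = 1/λ, so λ = 1/455.0 = 0.0022.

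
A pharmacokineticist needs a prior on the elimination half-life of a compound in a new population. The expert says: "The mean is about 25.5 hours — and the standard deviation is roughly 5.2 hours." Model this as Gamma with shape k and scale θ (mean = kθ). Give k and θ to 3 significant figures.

k ≈ 24, θ ≈ 1.06

For Gamma(k, scale θ): mean = kθ, variance = kθ², so CV = 1/√k.
CV = SD/mean = 5.2/25.5 = 0.2039, hence k = 1/CV² = 24.
Then θ = mean/k = 25.5/24 = 1.06.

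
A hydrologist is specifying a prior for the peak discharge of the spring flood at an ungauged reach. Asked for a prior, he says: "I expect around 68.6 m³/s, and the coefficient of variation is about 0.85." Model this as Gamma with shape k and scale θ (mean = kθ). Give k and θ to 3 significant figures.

k ≈ 1.38, θ ≈ 49.6

For Gamma(k, scale θ): mean = kθ, variance = kθ², so CV = 1/√k.
CV = 0.85, hence k = 1/CV² = 1.38.
Then θ = mean/k = 68.6/1.38 = 49.6.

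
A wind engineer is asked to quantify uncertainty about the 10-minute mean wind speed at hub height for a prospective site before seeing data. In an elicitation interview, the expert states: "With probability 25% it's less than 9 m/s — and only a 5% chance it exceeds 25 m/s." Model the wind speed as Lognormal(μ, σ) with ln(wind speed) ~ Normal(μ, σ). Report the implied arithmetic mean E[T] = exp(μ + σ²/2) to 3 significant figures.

E[T] ≈ 13.3 m/s

If T ~ Lognormal(μ,σ) then ln T ~ Normal(μ,σ), so the p-quantile of ln T is μ + z_p·σ.
ln(9) = 2.197 and ln(25) = 3.219; z_{0.25} = -0.6745, z_{0.95} = 1.645.
σ = (3.219 − 2.197)/(1.645 − (-0.6745)) = 0.440.
μ = 2.197 − (-0.6745)·0.440 = 2.494.
E[T] = exp(μ + σ²/2) = exp(2.494 + 0.0970) = 13.3 m/s.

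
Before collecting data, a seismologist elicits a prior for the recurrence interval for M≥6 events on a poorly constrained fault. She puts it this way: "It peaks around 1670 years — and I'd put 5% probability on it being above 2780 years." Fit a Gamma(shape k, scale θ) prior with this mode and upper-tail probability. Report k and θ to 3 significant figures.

Gamma(k,θ) with k>1 has mode (k−1)θ, so θ = 1670/(k−1).
Need P(X < 2780) = 0.95 with θ tied to k this way. Start at k = 2, θ = 1670: P(X<2780) ≈ 0.496.
Too low — raise k to concentrate. Iterating converges to k ≈ 11.8.
Then θ = 1670/(11.8−1) ≈ 155.

k ≈ 11.8, θ ≈ 155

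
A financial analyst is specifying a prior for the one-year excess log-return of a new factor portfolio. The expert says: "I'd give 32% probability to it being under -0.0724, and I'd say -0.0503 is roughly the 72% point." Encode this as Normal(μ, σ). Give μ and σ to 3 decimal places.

For Normal(μ,σ), the p-quantile is μ + z_p·σ. Here z_{0.32} = -0.4677, z_{0.72} = 0.5828.
So -0.0724 = μ − 0.4677σ and -0.0503 = μ + 0.5828σ.
Subtracting: σ = (-0.0503 − -0.0724)/(0.5828 − (-0.4677)) = 0.021.
Then μ = -0.0724 − (-0.4677)·0.021 = -0.063.

μ = -0.063, σ = 0.021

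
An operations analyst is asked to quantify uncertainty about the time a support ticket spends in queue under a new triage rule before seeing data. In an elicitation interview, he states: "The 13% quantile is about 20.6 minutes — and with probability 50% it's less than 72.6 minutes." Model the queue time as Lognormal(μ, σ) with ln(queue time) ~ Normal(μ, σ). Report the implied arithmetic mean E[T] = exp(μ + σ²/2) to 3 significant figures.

E[T] ≈ 136 minutes

If T ~ Lognormal(μ,σ) then ln T ~ Normal(μ,σ), so the p-quantile of ln T is μ + z_p·σ.
ln(20.6) = 3.025 and ln(72.6) = 4.285; z_{0.13} = -1.126, z_{0.5} = 0.
σ = (4.285 − 3.025)/(0 − (-1.126)) = 1.118.
μ = 3.025 − (-1.126)·1.118 = 4.285.
E[T] = exp(μ + σ²/2) = exp(4.285 + 0.6253) = 136 minutes.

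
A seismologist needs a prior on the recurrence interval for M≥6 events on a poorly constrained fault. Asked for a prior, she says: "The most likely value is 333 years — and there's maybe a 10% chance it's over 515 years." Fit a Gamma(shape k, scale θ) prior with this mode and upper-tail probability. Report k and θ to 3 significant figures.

k ≈ 10.8, θ ≈ 33.9

Gamma(k,θ) with k>1 has mode (k−1)θ, so θ = 333/(k−1).
Need P(X < 515) = 0.9 with θ tied to k this way. Start at k = 2, θ = 333: P(X<515) ≈ 0.458.
Too low — raise k to concentrate. Iterating converges to k ≈ 10.8.
Then θ = 333/(10.8−1) ≈ 33.9.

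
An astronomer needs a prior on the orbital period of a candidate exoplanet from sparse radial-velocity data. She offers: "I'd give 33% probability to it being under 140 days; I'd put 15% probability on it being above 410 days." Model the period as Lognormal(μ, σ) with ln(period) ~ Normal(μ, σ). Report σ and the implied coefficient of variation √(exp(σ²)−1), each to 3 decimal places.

If T ~ Lognormal(μ,σ) then ln T ~ Normal(μ,σ), so the p-quantile of ln T is μ + z_p·σ.
ln(140) = 4.942 and ln(410) = 6.016; z_{0.33} = -0.4399, z_{0.85} = 1.036.
σ = (6.016 − 4.942)/(1.036 − (-0.4399)) = 0.728.
μ = 4.942 − (-0.4399)·0.728 = 5.262.
CV = √(exp(σ²)−1) = √(exp(0.5297)−1) = 0.836.

σ ≈ 0.728, CV ≈ 0.836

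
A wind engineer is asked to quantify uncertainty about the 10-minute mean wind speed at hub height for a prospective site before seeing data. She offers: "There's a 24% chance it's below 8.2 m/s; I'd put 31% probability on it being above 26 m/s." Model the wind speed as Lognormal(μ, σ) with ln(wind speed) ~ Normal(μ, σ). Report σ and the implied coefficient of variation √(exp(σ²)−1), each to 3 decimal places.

If T ~ Lognormal(μ,σ) then ln T ~ Normal(μ,σ), so the p-quantile of ln T is μ + z_p·σ.
ln(8.2) = 2.104 and ln(26) = 3.258; z_{0.24} = -0.7063, z_{0.69} = 0.4959.
σ = (3.258 − 2.104)/(0.4959 − (-0.7063)) = 0.960.
μ = 2.104 − (-0.7063)·0.960 = 2.782.
CV = √(exp(σ²)−1) = √(exp(0.9214)−1) = 1.230.

σ ≈ 0.960, CV ≈ 1.230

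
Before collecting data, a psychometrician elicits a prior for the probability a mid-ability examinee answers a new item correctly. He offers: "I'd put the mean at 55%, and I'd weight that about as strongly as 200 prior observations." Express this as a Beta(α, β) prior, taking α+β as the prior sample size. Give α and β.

α = 110, β = 90

Under the effective-sample-size interpretation, Beta(α, β) has prior mean α/(α+β) and prior sample size α+β.
So α+β = 200 and α/(α+β) = 0.55, giving α = 0.55·200 = 110 and β = 200 − 110 = 90.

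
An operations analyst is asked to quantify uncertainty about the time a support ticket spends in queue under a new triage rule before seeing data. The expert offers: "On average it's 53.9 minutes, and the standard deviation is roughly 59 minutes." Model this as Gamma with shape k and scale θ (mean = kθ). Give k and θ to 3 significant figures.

k ≈ 0.835, θ ≈ 64.6

For Gamma(k, scale θ): mean = kθ, variance = kθ², so CV = 1/√k.
CV = SD/mean = 59/53.9 = 1.095, hence k = 1/CV² = 0.835.
Then θ = mean/k = 53.9/0.835 = 64.6.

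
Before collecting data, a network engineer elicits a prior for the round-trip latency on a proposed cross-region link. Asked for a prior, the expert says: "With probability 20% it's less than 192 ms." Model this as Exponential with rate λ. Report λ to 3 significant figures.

λ ≈ 0.00116

P(T < 192.0) = 1 − e^(−λ·192.0) = 0.2, so λ = −ln(1−0.2)/192.0 = −ln(0.8)/192.0 = 0.00116.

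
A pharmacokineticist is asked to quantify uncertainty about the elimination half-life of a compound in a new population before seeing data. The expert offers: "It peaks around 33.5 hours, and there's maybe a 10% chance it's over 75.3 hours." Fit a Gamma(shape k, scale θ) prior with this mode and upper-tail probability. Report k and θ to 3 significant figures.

Gamma(k,θ) with k>1 has mode (k−1)θ, so θ = 33.5/(k−1).
Need P(X < 75.3) = 0.9 with θ tied to k this way. Start at k = 2, θ = 33.5: P(X<75.3) ≈ 0.657.
Too low — raise k to concentrate. Iterating converges to k ≈ 3.93.
Then θ = 33.5/(3.93−1) ≈ 11.4.

k ≈ 3.93, θ ≈ 11.4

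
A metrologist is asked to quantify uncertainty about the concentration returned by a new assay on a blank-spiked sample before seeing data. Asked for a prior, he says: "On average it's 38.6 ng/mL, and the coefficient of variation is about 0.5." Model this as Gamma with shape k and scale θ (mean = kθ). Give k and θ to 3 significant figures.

For Gamma(k, scale θ): mean = kθ, variance = kθ², so CV = 1/√k.
CV = 0.5, hence k = 1/CV² = 4.
Then θ = mean/k = 38.6/4 = 9.65.

k ≈ 4, θ ≈ 9.65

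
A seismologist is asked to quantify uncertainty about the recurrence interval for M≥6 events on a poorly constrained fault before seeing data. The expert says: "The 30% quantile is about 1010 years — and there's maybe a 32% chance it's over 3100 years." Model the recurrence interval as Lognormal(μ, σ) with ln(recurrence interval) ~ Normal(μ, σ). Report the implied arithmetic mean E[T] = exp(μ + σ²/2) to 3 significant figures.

E[T] ≈ 3460 years

If T ~ Lognormal(μ,σ) then ln T ~ Normal(μ,σ), so the p-quantile of ln T is μ + z_p·σ.
ln(1010) = 6.918 and ln(3100) = 8.039; z_{0.3} = -0.5244, z_{0.68} = 0.4677.
σ = (8.039 − 6.918)/(0.4677 − (-0.5244)) = 1.130.
μ = 6.918 − (-0.5244)·1.130 = 7.510.
E[T] = exp(μ + σ²/2) = exp(7.510 + 0.6389) = 3460 years.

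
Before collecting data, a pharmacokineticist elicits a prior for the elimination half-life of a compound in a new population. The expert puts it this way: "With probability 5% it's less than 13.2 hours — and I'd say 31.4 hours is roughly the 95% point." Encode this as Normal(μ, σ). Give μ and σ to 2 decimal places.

μ = 22.30, σ = 5.53

The p-quantile of Normal(μ,σ) is μ + z_p·σ, with z_{0.05} = -1.645 and z_{0.95} = 1.645.
Eliminate σ: μ = (z₂·x₁ − z₁·x₂)/(z₂ − z₁) = (1.645·13.2 − (-1.645)·31.4)/3.29 = 22.30.
Then σ = (x₂ − x₁)/(z₂ − z₁) = (31.4 − 13.2)/3.29 = 5.53.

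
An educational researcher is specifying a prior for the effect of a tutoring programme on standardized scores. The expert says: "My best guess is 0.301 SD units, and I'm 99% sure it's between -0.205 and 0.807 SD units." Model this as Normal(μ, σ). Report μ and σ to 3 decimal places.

μ = 0.301, σ = 0.196

A symmetric 99% interval runs μ ± z·σ with z = 2.576.
Half-width = 0.506, so σ = 0.506/2.576 = 0.196.
μ is the stated best guess, 0.301.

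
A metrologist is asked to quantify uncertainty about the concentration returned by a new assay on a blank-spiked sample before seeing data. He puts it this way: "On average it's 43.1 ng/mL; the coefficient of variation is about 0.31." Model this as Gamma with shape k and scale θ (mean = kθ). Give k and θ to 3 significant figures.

For Gamma(k, scale θ): mean = kθ, variance = kθ², so CV = 1/√k.
CV = 0.31, hence k = 1/CV² = 10.4.
Then θ = mean/k = 43.1/10.4 = 4.14.

k ≈ 10.4, θ ≈ 4.14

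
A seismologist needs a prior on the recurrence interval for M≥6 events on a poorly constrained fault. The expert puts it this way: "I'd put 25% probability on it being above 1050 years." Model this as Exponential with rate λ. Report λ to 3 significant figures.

P(T > 1050.0) = e^(−λ·1050.0) = 0.25, so λ = −ln(0.25)/1050.0 = 0.00132.

λ ≈ 0.00132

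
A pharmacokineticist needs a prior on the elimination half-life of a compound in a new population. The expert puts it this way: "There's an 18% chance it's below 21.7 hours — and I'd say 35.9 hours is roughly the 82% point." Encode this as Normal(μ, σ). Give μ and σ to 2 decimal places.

μ = 28.80, σ = 7.76

The p-quantile of Normal(μ,σ) is μ + z_p·σ, with z_{0.18} = -0.9154 and z_{0.82} = 0.9154.
Eliminate σ: μ = (z₂·x₁ − z₁·x₂)/(z₂ − z₁) = (0.9154·21.7 − (-0.9154)·35.9)/1.831 = 28.80.
Then σ = (x₂ − x₁)/(z₂ − z₁) = (35.9 − 21.7)/1.831 = 7.76.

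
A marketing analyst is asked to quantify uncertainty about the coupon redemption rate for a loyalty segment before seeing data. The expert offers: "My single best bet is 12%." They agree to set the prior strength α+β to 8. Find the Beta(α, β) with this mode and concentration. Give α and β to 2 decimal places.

α = 1.72, β = 6.28

For α,β > 1 the Beta mode is (α−1)/(α+β−2). With α+β = 8, the mode is (α−1)/6.
Set (α−1)/6 = 0.12 → α = 1 + 0.12·6 = 1.72.
β = 8 − α = 6.28.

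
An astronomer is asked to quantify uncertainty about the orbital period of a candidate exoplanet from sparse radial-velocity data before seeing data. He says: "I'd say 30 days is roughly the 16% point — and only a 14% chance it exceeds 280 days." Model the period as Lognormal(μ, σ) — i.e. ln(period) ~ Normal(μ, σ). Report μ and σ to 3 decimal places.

μ ≈ 4.472, σ ≈ 1.077

If T ~ Lognormal(μ,σ) then ln T ~ Normal(μ,σ), so the p-quantile of ln T is μ + z_p·σ.
ln(30) = 3.401 and ln(280) = 5.635; z_{0.16} = -0.9945, z_{0.86} = 1.08.
σ = (5.635 − 3.401)/(1.08 − (-0.9945)) = 1.077.
μ = 3.401 − (-0.9945)·1.077 = 4.472.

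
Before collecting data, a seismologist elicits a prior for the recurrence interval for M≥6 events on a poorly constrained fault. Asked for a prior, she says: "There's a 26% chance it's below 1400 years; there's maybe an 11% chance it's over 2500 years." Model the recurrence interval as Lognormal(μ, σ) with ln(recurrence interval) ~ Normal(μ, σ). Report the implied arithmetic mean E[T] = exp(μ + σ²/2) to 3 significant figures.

E[T] ≈ 1790 years

If T ~ Lognormal(μ,σ) then ln T ~ Normal(μ,σ), so the p-quantile of ln T is μ + z_p·σ.
ln(1400) = 7.244 and ln(2500) = 7.824; z_{0.26} = -0.6433, z_{0.89} = 1.227.
σ = (7.824 − 7.244)/(1.227 − (-0.6433)) = 0.310.
μ = 7.244 − (-0.6433)·0.310 = 7.444.
E[T] = exp(μ + σ²/2) = exp(7.444 + 0.0481) = 1790 years.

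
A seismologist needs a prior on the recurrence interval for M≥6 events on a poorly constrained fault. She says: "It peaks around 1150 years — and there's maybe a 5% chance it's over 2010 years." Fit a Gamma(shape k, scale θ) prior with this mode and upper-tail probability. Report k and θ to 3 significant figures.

k ≈ 9.95, θ ≈ 129

Gamma(k,θ) with k>1 has mode (k−1)θ, so θ = 1150/(k−1).
Need P(X < 2010) = 0.95 with θ tied to k this way. Start at k = 2, θ = 1150: P(X<2010) ≈ 0.521.
Too low — raise k to concentrate. Iterating converges to k ≈ 9.95.
Then θ = 1150/(9.95−1) ≈ 129.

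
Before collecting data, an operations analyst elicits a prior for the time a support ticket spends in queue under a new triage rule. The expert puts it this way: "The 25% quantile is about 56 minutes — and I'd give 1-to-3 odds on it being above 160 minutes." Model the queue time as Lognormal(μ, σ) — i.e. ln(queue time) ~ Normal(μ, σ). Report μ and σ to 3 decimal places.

If T ~ Lognormal(μ,σ) then ln T ~ Normal(μ,σ), so the p-quantile of ln T is μ + z_p·σ.
ln(56) = 4.025 and ln(160) = 5.075; z_{0.25} = -0.6745, z_{0.75} = 0.6745.
σ = (5.075 − 4.025)/(0.6745 − (-0.6745)) = 0.778.
μ = 4.025 − (-0.6745)·0.778 = 4.550.

μ ≈ 4.550, σ ≈ 0.778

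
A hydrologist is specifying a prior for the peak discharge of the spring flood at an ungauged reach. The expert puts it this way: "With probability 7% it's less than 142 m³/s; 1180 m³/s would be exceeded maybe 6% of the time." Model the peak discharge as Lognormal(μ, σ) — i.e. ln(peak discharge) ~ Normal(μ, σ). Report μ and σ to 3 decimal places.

μ ≈ 5.987, σ ≈ 0.699

If T ~ Lognormal(μ,σ) then ln T ~ Normal(μ,σ), so the p-quantile of ln T is μ + z_p·σ.
ln(142) = 4.956 and ln(1180) = 7.073; z_{0.07} = -1.476, z_{0.94} = 1.555.
σ = (7.073 − 4.956)/(1.555 − (-1.476)) = 0.699.
μ = 4.956 − (-1.476)·0.699 = 5.987.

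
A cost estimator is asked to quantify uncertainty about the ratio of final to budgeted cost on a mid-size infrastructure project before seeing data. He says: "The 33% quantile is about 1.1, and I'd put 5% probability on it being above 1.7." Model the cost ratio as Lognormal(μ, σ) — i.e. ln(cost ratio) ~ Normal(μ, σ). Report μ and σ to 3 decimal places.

If T ~ Lognormal(μ,σ) then ln T ~ Normal(μ,σ), so the p-quantile of ln T is μ + z_p·σ.
ln(1.1) = 0.09531 and ln(1.7) = 0.5306; z_{0.33} = -0.4399, z_{0.95} = 1.645.
σ = (0.5306 − 0.09531)/(1.645 − (-0.4399)) = 0.209.
μ = 0.09531 − (-0.4399)·0.209 = 0.187.

μ ≈ 0.187, σ ≈ 0.209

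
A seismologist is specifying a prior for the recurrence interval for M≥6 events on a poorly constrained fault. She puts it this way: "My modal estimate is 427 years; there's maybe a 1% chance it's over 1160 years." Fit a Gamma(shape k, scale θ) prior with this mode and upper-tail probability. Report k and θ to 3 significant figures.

k ≈ 5.61, θ ≈ 92.6

Gamma(k,θ) with k>1 has mode (k−1)θ, so θ = 427/(k−1).
Need P(X < 1160) = 0.99 with θ tied to k this way. Start at k = 2, θ = 427: P(X<1160) ≈ 0.754.
Too low — raise k to concentrate. Iterating converges to k ≈ 5.61.
Then θ = 427/(5.61−1) ≈ 92.6.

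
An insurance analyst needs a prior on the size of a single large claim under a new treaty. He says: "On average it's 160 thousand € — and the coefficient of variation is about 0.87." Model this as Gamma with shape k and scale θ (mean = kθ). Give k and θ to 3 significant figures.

k ≈ 1.32, θ ≈ 121

For Gamma(k, scale θ): mean = kθ, variance = kθ², so CV = 1/√k.
CV = 0.87, hence k = 1/CV² = 1.32.
Then θ = mean/k = 160/1.32 = 121.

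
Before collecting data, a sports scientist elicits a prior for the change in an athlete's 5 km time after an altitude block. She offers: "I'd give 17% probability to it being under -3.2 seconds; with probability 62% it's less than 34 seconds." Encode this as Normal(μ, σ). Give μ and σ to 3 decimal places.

μ = 24.979, σ = 29.532

The p-quantile of Normal(μ,σ) is μ + z_p·σ, with z_{0.17} = -0.9542 and z_{0.62} = 0.3055.
Eliminate σ: μ = (z₂·x₁ − z₁·x₂)/(z₂ − z₁) = (0.3055·-3.2 − (-0.9542)·34)/1.26 = 24.979.
Then σ = (x₂ − x₁)/(z₂ − z₁) = (34 − -3.2)/1.26 = 29.532.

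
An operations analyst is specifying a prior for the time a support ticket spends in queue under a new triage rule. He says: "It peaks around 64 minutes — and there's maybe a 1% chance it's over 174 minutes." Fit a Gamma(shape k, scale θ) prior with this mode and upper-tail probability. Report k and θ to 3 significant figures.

Gamma(k,θ) with k>1 has mode (k−1)θ, so θ = 64/(k−1).
Need P(X < 174) = 0.99 with θ tied to k this way. Start at k = 2, θ = 64: P(X<174) ≈ 0.755.
Too low — raise k to concentrate. Iterating converges to k ≈ 5.61.
Then θ = 64/(5.61−1) ≈ 13.9.

k ≈ 5.61, θ ≈ 13.9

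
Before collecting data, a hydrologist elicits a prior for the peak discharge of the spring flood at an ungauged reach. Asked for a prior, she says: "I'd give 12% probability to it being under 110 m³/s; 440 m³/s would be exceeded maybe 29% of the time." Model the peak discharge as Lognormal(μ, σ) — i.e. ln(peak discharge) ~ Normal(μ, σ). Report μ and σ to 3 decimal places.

μ ≈ 5.643, σ ≈ 0.802

If T ~ Lognormal(μ,σ) then ln T ~ Normal(μ,σ), so the p-quantile of ln T is μ + z_p·σ.
ln(110) = 4.7 and ln(440) = 6.087; z_{0.12} = -1.175, z_{0.71} = 0.5534.
σ = (6.087 − 4.7)/(0.5534 − (-1.175)) = 0.802.
μ = 4.7 − (-1.175)·0.802 = 5.643.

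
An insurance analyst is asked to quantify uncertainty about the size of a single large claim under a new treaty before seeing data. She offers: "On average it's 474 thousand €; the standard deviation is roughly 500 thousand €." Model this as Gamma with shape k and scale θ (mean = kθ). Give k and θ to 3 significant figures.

For Gamma(k, scale θ): mean = kθ, variance = kθ², so CV = 1/√k.
CV = SD/mean = 500/474 = 1.055, hence k = 1/CV² = 0.899.
Then θ = mean/k = 474/0.899 = 527.

k ≈ 0.899, θ ≈ 527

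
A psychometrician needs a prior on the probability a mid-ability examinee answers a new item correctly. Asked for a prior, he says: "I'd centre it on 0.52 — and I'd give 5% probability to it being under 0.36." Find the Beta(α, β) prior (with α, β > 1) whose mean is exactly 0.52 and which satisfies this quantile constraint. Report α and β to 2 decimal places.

With mean 0.52 fixed, write α = 0.52s, β = 0.48s where s = α+β.
Need P(θ < 0.36) = 0.05 under Beta(0.52s, 0.48s). Normal approximation: (q−m)/√(m(1−m)/s) ≈ z_{0.05} = -1.64, so s ≈ 0.52·0.48·(-1.64)²/(0.36−0.52)² = 26.4.
At s = 26.4: P(θ<0.36) ≈ 0.048. Adjusting to match 0.05 gives s ≈ 25.79.
So α = 0.52·25.79 ≈ 13.41, β = 0.48·25.79 ≈ 12.38.

α ≈ 13.41, β ≈ 12.38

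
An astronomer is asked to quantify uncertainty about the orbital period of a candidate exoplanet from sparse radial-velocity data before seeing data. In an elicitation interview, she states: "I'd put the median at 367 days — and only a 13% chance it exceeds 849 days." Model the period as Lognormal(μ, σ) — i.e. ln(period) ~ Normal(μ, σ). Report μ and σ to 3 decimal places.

If T ~ Lognormal(μ,σ) then ln T ~ Normal(μ,σ), so the p-quantile of ln T is μ + z_p·σ.
ln(367) = 5.905 and ln(849) = 6.744; z_{0.5} = 0, z_{0.87} = 1.126.
σ = (6.744 − 5.905)/(1.126 − (0)) = 0.745.
μ = 5.905 − (0)·0.745 = 5.905.

μ ≈ 5.905, σ ≈ 0.745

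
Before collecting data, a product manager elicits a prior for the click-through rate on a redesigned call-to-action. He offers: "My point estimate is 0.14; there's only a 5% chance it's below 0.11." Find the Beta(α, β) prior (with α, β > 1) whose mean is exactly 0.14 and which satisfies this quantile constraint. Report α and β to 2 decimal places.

α ≈ 46.48, β ≈ 285.54

With mean 0.14 fixed, write α = 0.14s, β = 0.86s where s = α+β.
Need P(θ < 0.11) = 0.05 under Beta(0.14s, 0.86s). Normal approximation: (q−m)/√(m(1−m)/s) ≈ z_{0.05} = -1.64, so s ≈ 0.14·0.86·(-1.64)²/(0.11−0.14)² = 361.9.
At s = 361.9: P(θ<0.11) ≈ 0.043. Adjusting to match 0.05 gives s ≈ 332.02.
So α = 0.14·332.02 ≈ 46.48, β = 0.86·332.02 ≈ 285.54.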